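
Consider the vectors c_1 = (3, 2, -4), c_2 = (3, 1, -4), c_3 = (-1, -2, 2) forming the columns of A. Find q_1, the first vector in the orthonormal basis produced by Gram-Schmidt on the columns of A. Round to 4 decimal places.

q_1 = (0.5571, 0.3714, -0.7428)

q_1 = c_1/‖c_1‖ = (3, 2, -4)/5.3852 = (0.5571, 0.3714, -0.7428).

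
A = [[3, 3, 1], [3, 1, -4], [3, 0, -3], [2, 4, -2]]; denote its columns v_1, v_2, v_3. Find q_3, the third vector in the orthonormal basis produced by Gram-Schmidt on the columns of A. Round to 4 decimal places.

v_1 = (3, 3, 3, 2); ‖v_1‖ = 5.5678, so q_1 = (0.5388, 0.5388, 0.5388, 0.3592).
q_1·v_2 = 0.5388·3 + 0.5388·1 + 0.5388·0 + 0.3592·4 = 3.5921.
u_2 = v_2 − 3.5921·q_1 = (1.0645, -0.9355, -1.9355, 2.7097).
‖u_2‖ = 3.6189, so q_2 = (0.2942, -0.2585, -0.5348, 0.7487).
q_1·v_3 = 0.5388·1 + 0.5388·(-4) + 0.5388·(-3) + 0.3592·(-2) = -3.9513; q_2·v_3 = 0.2942·1 + (-0.2585)·(-4) + (-0.5348)·(-3) + 0.7487·(-2) = 1.4351.
u_3 = v_3 + 3.9513·q_1 − 1.4351·q_2 = (2.7069, -1.5000, -0.1034, -1.6552).
‖u_3‖ = 3.5111, so q_3 = (0.7710, -0.4272, -0.0295, -0.4714).

q_3 = (0.7710, -0.4272, -0.0295, -0.4714)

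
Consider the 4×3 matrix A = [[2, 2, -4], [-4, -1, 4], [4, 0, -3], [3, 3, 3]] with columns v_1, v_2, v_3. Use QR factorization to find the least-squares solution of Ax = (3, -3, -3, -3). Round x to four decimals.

q_1 = v_1/‖v_1‖ = (2, -4, 4, 3)/6.7082 = (0.2981, -0.5963, 0.5963, 0.4472).
r_{12} = q_1·v_2 = 2.5342.
u_2 = v_2 − 2.5342·q_1 = (1.2444, 0.5111, -1.5111, 1.8667).
‖u_2‖ = 2.7528, so q_2 = (0.4521, 0.1857, -0.5489, 0.6781).
r_{13} = q_1·v_3 = -4.0249; r_{23} = q_2·v_3 = 2.6155.
u_3 = v_3 + 4.0249·q_1 − 2.6155·q_2 = (-3.9824, 1.1144, 0.8358, 3.0264).
‖u_3‖ = 5.1922, so q_3 = (-0.7670, 0.2146, 0.1610, 0.5829).
Qᵀb = (-0.4472, 0.4117, -5.1764).
Back-substitute: x_3 = -5.1764/5.1922 = -0.9970.
x_2 = (0.4117 − 2.6155·(-0.9970))/2.7528 = 1.0968.
x_1 = (-0.4472 − 2.5342·1.0968 + 4.0249·(-0.9970))/6.7082 = -1.0792.

x = (-1.0792, 1.0968, -0.9970)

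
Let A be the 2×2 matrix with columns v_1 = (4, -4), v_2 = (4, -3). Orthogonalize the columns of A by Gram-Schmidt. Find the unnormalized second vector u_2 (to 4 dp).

u_2 = (0.5000, 0.5000)

v_1 = (4, -4); ‖v_1‖ = 5.6569, so q_1 = (0.7071, -0.7071).
q_1·v_2 = 0.7071·4 + (-0.7071)·(-3) = 4.9497.
u_2 = v_2 − 4.9497·q_1 = (0.5000, 0.5000).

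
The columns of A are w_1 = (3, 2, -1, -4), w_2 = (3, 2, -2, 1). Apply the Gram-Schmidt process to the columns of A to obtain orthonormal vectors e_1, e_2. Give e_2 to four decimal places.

e_1 = w_1/‖w_1‖ = (3, 2, -1, -4)/5.4772 = (0.5477, 0.3651, -0.1826, -0.7303).
r_{12} = e_1·w_2 = 2.0083.
u_2 = w_2 − 2.0083·e_1 = (1.9000, 1.2667, -1.6333, 2.4667).
‖u_2‖ = 3.7372, so e_2 = (0.5084, 0.3389, -0.4370, 0.6600).

e_2 = (0.5084, 0.3389, -0.4370, 0.6600)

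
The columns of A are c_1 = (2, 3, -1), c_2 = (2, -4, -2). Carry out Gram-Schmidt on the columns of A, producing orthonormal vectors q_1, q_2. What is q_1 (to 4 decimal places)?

q_1 = (0.5345, 0.8018, -0.2673)

c_1 = (2, 3, -1); ‖c_1‖ = 3.7417, so q_1 = (0.5345, 0.8018, -0.2673).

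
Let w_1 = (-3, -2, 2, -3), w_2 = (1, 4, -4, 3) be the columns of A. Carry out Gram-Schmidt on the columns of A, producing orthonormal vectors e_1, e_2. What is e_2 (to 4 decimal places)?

e_2 = (-0.6481, 0.5364, -0.5364, -0.0670)

w_1 = (-3, -2, 2, -3); ‖w_1‖ = 5.0990, so e_1 = (-0.5883, -0.3922, 0.3922, -0.5883).
e_1·w_2 = (-0.5883)·1 + (-0.3922)·4 + 0.3922·(-4) + (-0.5883)·3 = -5.4913.
u_2 = w_2 + 5.4913·e_1 = (-2.2308, 1.8462, -1.8462, -0.2308).
‖u_2‖ = 3.4418, so e_2 = (-0.6481, 0.5364, -0.5364, -0.0670).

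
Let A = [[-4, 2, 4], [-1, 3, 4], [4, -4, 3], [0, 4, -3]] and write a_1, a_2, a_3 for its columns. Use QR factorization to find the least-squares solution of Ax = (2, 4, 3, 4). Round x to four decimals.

a_1 = (-4, -1, 4, 0); ‖a_1‖ = 5.7446, so q_1 = (-0.6963, -0.1741, 0.6963, 0.0000).
q_1·a_2 = (-0.6963)·2 + (-0.1741)·3 + 0.6963·(-4) + 0.0000·4 = -4.7001.
u_2 = a_2 + 4.7001·q_1 = (-1.2727, 2.1818, -0.7273, 4.0000).
‖u_2‖ = 4.7863, so q_2 = (-0.2659, 0.4558, -0.1519, 0.8357).
q_1·a_3 = (-0.6963)·4 + (-0.1741)·4 + 0.6963·3 + 0.0000·(-3) = -1.3926; q_2·a_3 = (-0.2659)·4 + 0.4558·4 + (-0.1519)·3 + 0.8357·(-3) = -2.2032.
u_3 = a_3 + 1.3926·q_1 + 2.2032·q_2 = (2.4444, 4.7619, 3.6349, -1.1587).
‖u_3‖ = 6.5732, so q_3 = (0.3719, 0.7244, 0.5530, -0.1763).
Qᵀb = (0.0000, 4.1786, 4.5954).
Back-substitute: x_3 = 4.5954/6.5732 = 0.6991.
x_2 = (4.1786 + 2.2032·0.6991)/4.7863 = 1.1948.
x_1 = (0.0000 + 4.7001·1.1948 + 1.3926·0.6991)/5.7446 = 1.1471.

x = (1.1471, 1.1948, 0.6991)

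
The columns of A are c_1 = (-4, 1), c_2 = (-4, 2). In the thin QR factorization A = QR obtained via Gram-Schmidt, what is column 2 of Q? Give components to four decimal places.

c_1 = (-4, 1); ‖c_1‖ = 4.1231, so e_1 = (-0.9701, 0.2425).
e_1·c_2 = (-0.9701)·(-4) + 0.2425·2 = 4.3656.
u_2 = c_2 − 4.3656·e_1 = (0.2353, 0.9412).
‖u_2‖ = 0.9701, so e_2 = (0.2425, 0.9701).

e_2 = (0.2425, 0.9701)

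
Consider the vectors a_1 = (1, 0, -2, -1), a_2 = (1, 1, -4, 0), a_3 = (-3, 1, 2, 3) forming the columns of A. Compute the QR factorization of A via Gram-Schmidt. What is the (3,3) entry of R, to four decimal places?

r_{33} = 0.8819

a_1 = (1, 0, -2, -1); ‖a_1‖ = 2.4495, so q_1 = (0.4082, 0.0000, -0.8165, -0.4082).
q_1·a_2 = 0.4082·1 + 0.0000·1 + (-0.8165)·(-4) + (-0.4082)·0 = 3.6742.
u_2 = a_2 − 3.6742·q_1 = (-0.5000, 1.0000, -1.0000, 1.5000).
‖u_2‖ = 2.1213, so q_2 = (-0.2357, 0.4714, -0.4714, 0.7071).
q_1·a_3 = 0.4082·(-3) + 0.0000·1 + (-0.8165)·2 + (-0.4082)·3 = -4.0825; q_2·a_3 = (-0.2357)·(-3) + 0.4714·1 + (-0.4714)·2 + 0.7071·3 = 2.3570.
u_3 = a_3 + 4.0825·q_1 − 2.3570·q_2 = (-0.7778, -0.1111, -0.2222, -0.3333).
r_{33} = ‖u_3‖ = 0.8819.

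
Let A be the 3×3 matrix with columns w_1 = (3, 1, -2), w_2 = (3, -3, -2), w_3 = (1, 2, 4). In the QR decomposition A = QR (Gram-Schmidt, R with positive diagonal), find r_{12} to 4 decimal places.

r_{12} = 2.6726

e_1 = w_1/‖w_1‖ = (3, 1, -2)/3.7417 = (0.8018, 0.2673, -0.5345).
r_{12} = e_1·w_2 = 2.6726.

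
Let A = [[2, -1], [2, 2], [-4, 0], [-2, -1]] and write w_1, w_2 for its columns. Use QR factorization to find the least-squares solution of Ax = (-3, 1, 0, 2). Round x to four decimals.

w_1 = (2, 2, -4, -2); ‖w_1‖ = 5.2915, so q_1 = (0.3780, 0.3780, -0.7559, -0.3780).
q_1·w_2 = 0.3780·(-1) + 0.3780·2 + (-0.7559)·0 + (-0.3780)·(-1) = 0.7559.
u_2 = w_2 − 0.7559·q_1 = (-1.2857, 1.7143, 0.5714, -0.7143).
‖u_2‖ = 2.3299, so q_2 = (-0.5518, 0.7358, 0.2453, -0.3066).
Qᵀb = (-1.5119, 1.7781).
Back-substitute: x_2 = 1.7781/2.3299 = 0.7632.
x_1 = (-1.5119 − 0.7559·0.7632)/5.2915 = -0.3947.

x = (-0.3947, 0.7632)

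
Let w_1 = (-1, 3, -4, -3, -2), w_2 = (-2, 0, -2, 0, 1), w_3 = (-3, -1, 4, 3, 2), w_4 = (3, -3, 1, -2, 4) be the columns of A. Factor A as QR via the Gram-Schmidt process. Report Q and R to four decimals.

w_1 = (-1, 3, -4, -3, -2); ‖w_1‖ = 6.2450, so e_1 = (-0.1601, 0.4804, -0.6405, -0.4804, -0.3203).
e_1·w_2 = (-0.1601)·(-2) + 0.4804·0 + (-0.6405)·(-2) + (-0.4804)·0 + (-0.3203)·1 = 1.2810.
u_2 = w_2 − 1.2810·e_1 = (-1.7949, -0.6154, -1.1795, 0.6154, 1.4103).
‖u_2‖ = 2.7127, so e_2 = (-0.6616, -0.2268, -0.4348, 0.2268, 0.5199).
e_1·w_3 = (-0.1601)·(-3) + 0.4804·(-1) + (-0.6405)·4 + (-0.4804)·3 + (-0.3203)·2 = -4.6437; e_2·w_3 = (-0.6616)·(-3) + (-0.2268)·(-1) + (-0.4348)·4 + 0.2268·3 + 0.5199·2 = 2.1929.
u_3 = w_3 + 4.6437·e_1 − 2.1929·e_2 = (-2.2927, 1.7282, 1.9791, 0.2718, -0.6272).
‖u_3‖ = 3.5535, so e_3 = (-0.6452, 0.4863, 0.5569, 0.0765, -0.1765).
e_1·w_4 = (-0.1601)·3 + 0.4804·(-3) + (-0.6405)·1 + (-0.4804)·(-2) + (-0.3203)·4 = -2.8823; e_2·w_4 = (-0.6616)·3 + (-0.2268)·(-3) + (-0.4348)·1 + 0.2268·(-2) + 0.5199·4 = -0.1134; e_3·w_4 = (-0.6452)·3 + 0.4863·(-3) + 0.5569·1 + 0.0765·(-2) + (-0.1765)·4 = -3.6966.
u_4 = w_4 + 2.8823·e_1 + 0.1134·e_2 + 3.6966·e_3 = (0.0784, 0.1567, 1.1634, -3.0762, 2.4834).
‖u_4‖ = 4.1248, so e_4 = (0.0190, 0.0380, 0.2820, -0.7458, 0.6021).

Q = [[-0.1601, -0.6616, -0.6452, 0.0190], [0.4804, -0.2268, 0.4863, 0.0380], [-0.6405, -0.4348, 0.5569, 0.2820], [-0.4804, 0.2268, 0.0765, -0.7458], [-0.3203, 0.5199, -0.1765, 0.6021]], R = [[6.2450, 1.2810, -4.6437, -2.8823], [0.0000, 2.7127, 2.1929, -0.1134], [0.0000, 0.0000, 3.5535, -3.6966], [0.0000, 0.0000, 0.0000, 4.1248]]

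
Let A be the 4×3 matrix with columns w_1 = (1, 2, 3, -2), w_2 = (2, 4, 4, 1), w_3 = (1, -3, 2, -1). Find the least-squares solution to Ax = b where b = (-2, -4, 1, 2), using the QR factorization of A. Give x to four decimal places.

x = (-1.0813, 0.2823, 0.9394)

w_1 = (1, 2, 3, -2); ‖w_1‖ = 4.2426, so q_1 = (0.2357, 0.4714, 0.7071, -0.4714).
q_1·w_2 = 0.2357·2 + 0.4714·4 + 0.7071·4 + (-0.4714)·1 = 4.7140.
u_2 = w_2 − 4.7140·q_1 = (0.8889, 1.7778, 0.6667, 3.2222).
‖u_2‖ = 3.8442, so q_2 = (0.2312, 0.4625, 0.1734, 0.8382).
q_1·w_3 = 0.2357·1 + 0.4714·(-3) + 0.7071·2 + (-0.4714)·(-1) = 0.7071; q_2·w_3 = 0.2312·1 + 0.4625·(-3) + 0.1734·2 + 0.8382·(-1) = -1.6475.
u_3 = w_3 − 0.7071·q_1 + 1.6475·q_2 = (1.2143, -2.5714, 1.7857, 0.7143).
‖u_3‖ = 3.4330, so q_3 = (0.3537, -0.7490, 0.5202, 0.2081).
Qᵀb = (-2.5927, -0.4625, 3.2250).
Back-substitute: x_3 = 3.2250/3.4330 = 0.9394.
x_2 = (-0.4625 + 1.6475·0.9394)/3.8442 = 0.2823.
x_1 = (-2.5927 − 4.7140·0.2823 − 0.7071·0.9394)/4.2426 = -1.0813.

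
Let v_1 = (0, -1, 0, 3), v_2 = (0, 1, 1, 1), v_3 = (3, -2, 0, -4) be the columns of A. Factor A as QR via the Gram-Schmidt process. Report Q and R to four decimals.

e_1 = v_1/‖v_1‖ = (0, -1, 0, 3)/3.1623 = (0.0000, -0.3162, 0.0000, 0.9487).
r_{12} = e_1·v_2 = 0.6325.
u_2 = v_2 − 0.6325·e_1 = (0.0000, 1.2000, 1.0000, 0.4000).
‖u_2‖ = 1.6125, so e_2 = (0.0000, 0.7442, 0.6202, 0.2481).
r_{13} = e_1·v_3 = -3.1623; r_{23} = e_2·v_3 = -2.4807.
u_3 = v_3 + 3.1623·e_1 + 2.4807·e_2 = (3.0000, -1.1538, 1.5385, -0.3846).
‖u_3‖ = 3.5842, so e_3 = (0.8370, -0.3219, 0.4292, -0.1073).

Q = [[0.0000, 0.0000, 0.8370], [-0.3162, 0.7442, -0.3219], [0.0000, 0.6202, 0.4292], [0.9487, 0.2481, -0.1073]], R = [[3.1623, 0.6325, -3.1623], [0.0000, 1.6125, -2.4807], [0.0000, 0.0000, 3.5842]]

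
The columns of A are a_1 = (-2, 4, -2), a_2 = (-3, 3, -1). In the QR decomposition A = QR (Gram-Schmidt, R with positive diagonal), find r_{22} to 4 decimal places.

a_1 = (-2, 4, -2); ‖a_1‖ = 4.8990, so q_1 = (-0.4082, 0.8165, -0.4082).
q_1·a_2 = (-0.4082)·(-3) + 0.8165·3 + (-0.4082)·(-1) = 4.0825.
u_2 = a_2 − 4.0825·q_1 = (-1.3333, -0.3333, 0.6667).
r_{22} = ‖u_2‖ = 1.5275.

r_{22} = 1.5275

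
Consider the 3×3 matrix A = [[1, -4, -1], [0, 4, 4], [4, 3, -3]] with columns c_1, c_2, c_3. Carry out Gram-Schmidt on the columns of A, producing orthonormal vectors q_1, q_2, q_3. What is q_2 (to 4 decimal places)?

q_2 = (-0.7326, 0.6555, 0.1832)

q_1 = c_1/‖c_1‖ = (1, 0, 4)/4.1231 = (0.2425, 0.0000, 0.9701).
r_{12} = q_1·c_2 = 1.9403.
u_2 = c_2 − 1.9403·q_1 = (-4.4706, 4.0000, 1.1176).
‖u_2‖ = 6.1021, so q_2 = (-0.7326, 0.6555, 0.1832).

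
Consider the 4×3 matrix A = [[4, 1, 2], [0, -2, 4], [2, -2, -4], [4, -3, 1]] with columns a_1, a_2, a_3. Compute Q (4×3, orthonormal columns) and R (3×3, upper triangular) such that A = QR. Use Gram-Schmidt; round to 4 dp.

a_1 = (4, 0, 2, 4); ‖a_1‖ = 6.0000, so q_1 = (0.6667, 0.0000, 0.3333, 0.6667).
q_1·a_2 = 0.6667·1 + 0.0000·(-2) + 0.3333·(-2) + 0.6667·(-3) = -2.0000.
u_2 = a_2 + 2.0000·q_1 = (2.3333, -2.0000, -1.3333, -1.6667).
‖u_2‖ = 3.7417, so q_2 = (0.6236, -0.5345, -0.3563, -0.4454).
q_1·a_3 = 0.6667·2 + 0.0000·4 + 0.3333·(-4) + 0.6667·1 = 0.6667; q_2·a_3 = 0.6236·2 + (-0.5345)·4 + (-0.3563)·(-4) + (-0.4454)·1 = 0.0891.
u_3 = a_3 − 0.6667·q_1 − 0.0891·q_2 = (1.5000, 4.0476, -4.1905, 0.5952).
‖u_3‖ = 6.0455, so q_3 = (0.2481, 0.6695, -0.6932, 0.0985).

Q = [[0.6667, 0.6236, 0.2481], [0.0000, -0.5345, 0.6695], [0.3333, -0.3563, -0.6932], [0.6667, -0.4454, 0.0985]], R = [[6.0000, -2.0000, 0.6667], [0.0000, 3.7417, 0.0891], [0.0000, 0.0000, 6.0455]]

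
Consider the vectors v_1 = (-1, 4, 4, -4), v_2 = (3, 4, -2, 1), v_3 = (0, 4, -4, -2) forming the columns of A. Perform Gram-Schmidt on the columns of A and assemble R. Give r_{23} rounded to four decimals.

r_{23} = 3.9882

v_1 = (-1, 4, 4, -4); ‖v_1‖ = 7.0000, so q_1 = (-0.1429, 0.5714, 0.5714, -0.5714).
q_1·v_2 = (-0.1429)·3 + 0.5714·4 + 0.5714·(-2) + (-0.5714)·1 = 0.1429.
u_2 = v_2 − 0.1429·q_1 = (3.0204, 3.9184, -2.0816, 1.0816).
‖u_2‖ = 5.4754, so q_2 = (0.5516, 0.7156, -0.3802, 0.1975).
r_{23} = q_2·v_3 = 3.9882.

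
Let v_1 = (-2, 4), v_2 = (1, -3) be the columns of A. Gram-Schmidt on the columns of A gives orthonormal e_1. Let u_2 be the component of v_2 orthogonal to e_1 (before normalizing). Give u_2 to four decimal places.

u_2 = (-0.4000, -0.2000)

e_1 = v_1/‖v_1‖ = (-2, 4)/4.4721 = (-0.4472, 0.8944).
r_{12} = e_1·v_2 = -3.1305.
u_2 = v_2 + 3.1305·e_1 = (-0.4000, -0.2000).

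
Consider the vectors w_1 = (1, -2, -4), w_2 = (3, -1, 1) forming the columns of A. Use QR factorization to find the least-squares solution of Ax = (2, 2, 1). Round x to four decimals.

w_1 = (1, -2, -4); ‖w_1‖ = 4.5826, so q_1 = (0.2182, -0.4364, -0.8729).
q_1·w_2 = 0.2182·3 + (-0.4364)·(-1) + (-0.8729)·1 = 0.2182.
u_2 = w_2 − 0.2182·q_1 = (2.9524, -0.9048, 1.1905).
‖u_2‖ = 3.3094, so q_2 = (0.8921, -0.2734, 0.3597).
Qᵀb = (-1.3093, 1.5972).
Back-substitute: x_2 = 1.5972/3.3094 = 0.4826.
x_1 = (-1.3093 − 0.2182·0.4826)/4.5826 = -0.3087.

x = (-0.3087, 0.4826)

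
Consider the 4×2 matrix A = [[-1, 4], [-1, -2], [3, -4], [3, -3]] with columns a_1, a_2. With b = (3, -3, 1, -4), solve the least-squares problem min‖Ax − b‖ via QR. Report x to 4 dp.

a_1 = (-1, -1, 3, 3); ‖a_1‖ = 4.4721, so e_1 = (-0.2236, -0.2236, 0.6708, 0.6708).
e_1·a_2 = (-0.2236)·4 + (-0.2236)·(-2) + 0.6708·(-4) + 0.6708·(-3) = -5.1430.
u_2 = a_2 + 5.1430·e_1 = (2.8500, -3.1500, -0.5500, 0.4500).
‖u_2‖ = 4.3070, so e_2 = (0.6617, -0.7314, -0.1277, 0.1045).
Qᵀb = (-2.0125, 3.6336).
Back-substitute: x_2 = 3.6336/4.3070 = 0.8437.
x_1 = (-2.0125 + 5.1430·0.8437)/4.4721 = 0.5202.

x = (0.5202, 0.8437)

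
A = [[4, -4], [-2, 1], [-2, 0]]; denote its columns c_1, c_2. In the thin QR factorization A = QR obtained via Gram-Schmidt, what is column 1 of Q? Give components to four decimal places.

c_1 = (4, -2, -2); ‖c_1‖ = 4.8990, so e_1 = (0.8165, -0.4082, -0.4082).

e_1 = (0.8165, -0.4082, -0.4082)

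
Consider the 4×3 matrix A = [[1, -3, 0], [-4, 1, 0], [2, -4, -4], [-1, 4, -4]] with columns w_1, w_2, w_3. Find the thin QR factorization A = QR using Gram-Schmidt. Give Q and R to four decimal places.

Q = [[0.2132, -0.4223, -0.0192], [-0.8528, -0.4852, -0.1907], [0.4264, -0.4493, -0.7104], [-0.2132, 0.6200, -0.6772]], R = [[4.6904, -4.0508, -0.8528], [0.0000, 5.0587, -0.6829], [0.0000, 0.0000, 5.5504]]

w_1 = (1, -4, 2, -1); ‖w_1‖ = 4.6904, so q_1 = (0.2132, -0.8528, 0.4264, -0.2132).
q_1·w_2 = 0.2132·(-3) + (-0.8528)·1 + 0.4264·(-4) + (-0.2132)·4 = -4.0508.
u_2 = w_2 + 4.0508·q_1 = (-2.1364, -2.4545, -2.2727, 3.1364).
‖u_2‖ = 5.0587, so q_2 = (-0.4223, -0.4852, -0.4493, 0.6200).
q_1·w_3 = 0.2132·0 + (-0.8528)·0 + 0.4264·(-4) + (-0.2132)·(-4) = -0.8528; q_2·w_3 = (-0.4223)·0 + (-0.4852)·0 + (-0.4493)·(-4) + 0.6200·(-4) = -0.6829.
u_3 = w_3 + 0.8528·q_1 + 0.6829·q_2 = (-0.1066, -1.0586, -3.9432, -3.7584).
‖u_3‖ = 5.5504, so q_3 = (-0.0192, -0.1907, -0.7104, -0.6772).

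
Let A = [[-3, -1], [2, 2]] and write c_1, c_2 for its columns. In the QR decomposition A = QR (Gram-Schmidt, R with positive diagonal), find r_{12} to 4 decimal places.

c_1 = (-3, 2); ‖c_1‖ = 3.6056, so e_1 = (-0.8321, 0.5547).
r_{12} = e_1·c_2 = 1.9415.

r_{12} = 1.9415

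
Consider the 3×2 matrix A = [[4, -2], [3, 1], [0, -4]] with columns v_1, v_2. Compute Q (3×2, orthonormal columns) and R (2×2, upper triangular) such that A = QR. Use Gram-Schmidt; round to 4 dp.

Q = [[0.8000, -0.2683], [0.6000, 0.3578], [0.0000, -0.8944]], R = [[5.0000, -1.0000], [0.0000, 4.4721]]

v_1 = (4, 3, 0); ‖v_1‖ = 5.0000, so e_1 = (0.8000, 0.6000, 0.0000).
e_1·v_2 = 0.8000·(-2) + 0.6000·1 + 0.0000·(-4) = -1.0000.
u_2 = v_2 + 1.0000·e_1 = (-1.2000, 1.6000, -4.0000).
‖u_2‖ = 4.4721, so e_2 = (-0.2683, 0.3578, -0.8944).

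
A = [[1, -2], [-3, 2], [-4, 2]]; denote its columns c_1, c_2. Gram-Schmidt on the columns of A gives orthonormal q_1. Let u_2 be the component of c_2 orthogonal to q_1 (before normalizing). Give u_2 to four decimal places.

u_2 = (-1.3846, 0.1538, -0.4615)

q_1 = c_1/‖c_1‖ = (1, -3, -4)/5.0990 = (0.1961, -0.5883, -0.7845).
r_{12} = q_1·c_2 = -3.1379.
u_2 = c_2 + 3.1379·q_1 = (-1.3846, 0.1538, -0.4615).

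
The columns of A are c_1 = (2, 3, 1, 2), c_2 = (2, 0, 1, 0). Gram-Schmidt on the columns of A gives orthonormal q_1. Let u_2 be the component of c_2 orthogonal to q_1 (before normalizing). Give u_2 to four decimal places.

u_2 = (1.4444, -0.8333, 0.7222, -0.5556)

q_1 = c_1/‖c_1‖ = (2, 3, 1, 2)/4.2426 = (0.4714, 0.7071, 0.2357, 0.4714).
r_{12} = q_1·c_2 = 1.1785.
u_2 = c_2 − 1.1785·q_1 = (1.4444, -0.8333, 0.7222, -0.5556).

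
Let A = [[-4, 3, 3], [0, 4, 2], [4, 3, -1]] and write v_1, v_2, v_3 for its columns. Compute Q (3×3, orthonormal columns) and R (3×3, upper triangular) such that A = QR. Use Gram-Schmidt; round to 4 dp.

v_1 = (-4, 0, 4); ‖v_1‖ = 5.6569, so e_1 = (-0.7071, 0.0000, 0.7071).
e_1·v_2 = (-0.7071)·3 + 0.0000·4 + 0.7071·3 = 0.0000.
u_2 = v_2 + 0.0000·e_1 = (3.0000, 4.0000, 3.0000).
‖u_2‖ = 5.8310, so e_2 = (0.5145, 0.6860, 0.5145).
e_1·v_3 = (-0.7071)·3 + 0.0000·2 + 0.7071·(-1) = -2.8284; e_2·v_3 = 0.5145·3 + 0.6860·2 + 0.5145·(-1) = 2.4010.
u_3 = v_3 + 2.8284·e_1 − 2.4010·e_2 = (-0.2353, 0.3529, -0.2353).
‖u_3‖ = 0.4851, so e_3 = (-0.4851, 0.7276, -0.4851).

Q = [[-0.7071, 0.5145, -0.4851], [0.0000, 0.6860, 0.7276], [0.7071, 0.5145, -0.4851]], R = [[5.6569, 0.0000, -2.8284], [0.0000, 5.8310, 2.4010], [0.0000, 0.0000, 0.4851]]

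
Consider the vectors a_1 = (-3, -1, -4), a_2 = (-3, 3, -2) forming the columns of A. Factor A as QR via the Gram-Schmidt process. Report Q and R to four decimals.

Q = [[-0.5883, -0.3641], [-0.1961, 0.9305], [-0.7845, 0.0405]], R = [[5.0990, 2.7456], [0.0000, 3.8028]]

e_1 = a_1/‖a_1‖ = (-3, -1, -4)/5.0990 = (-0.5883, -0.1961, -0.7845).
r_{12} = e_1·a_2 = 2.7456.
u_2 = a_2 − 2.7456·e_1 = (-1.3846, 3.5385, 0.1538).
‖u_2‖ = 3.8028, so e_2 = (-0.3641, 0.9305, 0.0405).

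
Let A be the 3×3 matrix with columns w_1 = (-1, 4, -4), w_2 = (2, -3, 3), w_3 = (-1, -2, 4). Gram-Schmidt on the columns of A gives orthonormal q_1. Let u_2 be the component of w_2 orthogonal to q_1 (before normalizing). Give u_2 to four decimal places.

u_2 = (1.2121, 0.1515, -0.1515)

w_1 = (-1, 4, -4); ‖w_1‖ = 5.7446, so q_1 = (-0.1741, 0.6963, -0.6963).
q_1·w_2 = (-0.1741)·2 + 0.6963·(-3) + (-0.6963)·3 = -4.5260.
u_2 = w_2 + 4.5260·q_1 = (1.2121, 0.1515, -0.1515).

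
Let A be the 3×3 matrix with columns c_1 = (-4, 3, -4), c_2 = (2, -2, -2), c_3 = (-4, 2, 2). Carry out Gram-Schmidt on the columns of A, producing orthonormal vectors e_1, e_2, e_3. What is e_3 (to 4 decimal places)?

e_3 = (-0.6556, -0.7493, 0.0937)

e_1 = c_1/‖c_1‖ = (-4, 3, -4)/6.4031 = (-0.6247, 0.4685, -0.6247).
r_{12} = e_1·c_2 = -0.9370.
u_2 = c_2 + 0.9370·e_1 = (1.4146, -1.5610, -2.5854).
‖u_2‖ = 3.3350, so e_2 = (0.4242, -0.4681, -0.7752).
r_{13} = e_1·c_3 = 2.1864; r_{23} = e_2·c_3 = -4.1833.
u_3 = c_3 − 2.1864·e_1 + 4.1833·e_2 = (-0.8596, -0.9825, 0.1228).
‖u_3‖ = 1.3112, so e_3 = (-0.6556, -0.7493, 0.0937).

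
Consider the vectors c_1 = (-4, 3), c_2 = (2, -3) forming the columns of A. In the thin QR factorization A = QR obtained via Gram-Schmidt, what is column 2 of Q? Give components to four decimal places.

c_1 = (-4, 3); ‖c_1‖ = 5.0000, so q_1 = (-0.8000, 0.6000).
q_1·c_2 = (-0.8000)·2 + 0.6000·(-3) = -3.4000.
u_2 = c_2 + 3.4000·q_1 = (-0.7200, -0.9600).
‖u_2‖ = 1.2000, so q_2 = (-0.6000, -0.8000).

q_2 = (-0.6000, -0.8000)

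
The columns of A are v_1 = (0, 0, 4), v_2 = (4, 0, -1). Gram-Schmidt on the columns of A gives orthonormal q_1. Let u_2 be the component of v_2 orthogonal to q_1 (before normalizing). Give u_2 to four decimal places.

u_2 = (4.0000, 0.0000, 0.0000)

v_1 = (0, 0, 4); ‖v_1‖ = 4.0000, so q_1 = (0.0000, 0.0000, 1.0000).
q_1·v_2 = 0.0000·4 + 0.0000·0 + 1.0000·(-1) = -1.0000.
u_2 = v_2 + 1.0000·q_1 = (4.0000, 0.0000, 0.0000).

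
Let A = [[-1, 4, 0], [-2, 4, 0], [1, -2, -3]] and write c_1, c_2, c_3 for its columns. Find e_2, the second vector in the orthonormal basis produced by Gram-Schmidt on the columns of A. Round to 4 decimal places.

c_1 = (-1, -2, 1); ‖c_1‖ = 2.4495, so e_1 = (-0.4082, -0.8165, 0.4082).
e_1·c_2 = (-0.4082)·4 + (-0.8165)·4 + 0.4082·(-2) = -5.7155.
u_2 = c_2 + 5.7155·e_1 = (1.6667, -0.6667, 0.3333).
‖u_2‖ = 1.8257, so e_2 = (0.9129, -0.3651, 0.1826).

e_2 = (0.9129, -0.3651, 0.1826)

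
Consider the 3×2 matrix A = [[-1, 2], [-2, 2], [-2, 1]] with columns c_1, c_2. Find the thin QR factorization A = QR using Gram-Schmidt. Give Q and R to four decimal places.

Q = [[-0.3333, 0.8085], [-0.6667, 0.1617], [-0.6667, -0.5659]], R = [[3.0000, -2.6667], [0.0000, 1.3744]]

c_1 = (-1, -2, -2); ‖c_1‖ = 3.0000, so e_1 = (-0.3333, -0.6667, -0.6667).
e_1·c_2 = (-0.3333)·2 + (-0.6667)·2 + (-0.6667)·1 = -2.6667.
u_2 = c_2 + 2.6667·e_1 = (1.1111, 0.2222, -0.7778).
‖u_2‖ = 1.3744, so e_2 = (0.8085, 0.1617, -0.5659).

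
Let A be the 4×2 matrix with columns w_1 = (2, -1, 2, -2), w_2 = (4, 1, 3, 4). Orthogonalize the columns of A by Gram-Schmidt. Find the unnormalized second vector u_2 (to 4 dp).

q_1 = w_1/‖w_1‖ = (2, -1, 2, -2)/3.6056 = (0.5547, -0.2774, 0.5547, -0.5547).
r_{12} = q_1·w_2 = 1.3868.
u_2 = w_2 − 1.3868·q_1 = (3.2308, 1.3846, 2.2308, 4.7692).

u_2 = (3.2308, 1.3846, 2.2308, 4.7692)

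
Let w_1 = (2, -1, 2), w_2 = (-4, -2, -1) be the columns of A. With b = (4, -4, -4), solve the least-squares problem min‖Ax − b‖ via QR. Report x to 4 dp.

e_1 = w_1/‖w_1‖ = (2, -1, 2)/3.0000 = (0.6667, -0.3333, 0.6667).
r_{12} = e_1·w_2 = -2.6667.
u_2 = w_2 + 2.6667·e_1 = (-2.2222, -2.8889, 0.7778).
‖u_2‖ = 3.7268, so e_2 = (-0.5963, -0.7752, 0.2087).
Qᵀb = (1.3333, -0.1193).
Back-substitute: x_2 = -0.1193/3.7268 = -0.0320.
x_1 = (1.3333 + 2.6667·(-0.0320))/3.0000 = 0.4160.

x = (0.4160, -0.0320)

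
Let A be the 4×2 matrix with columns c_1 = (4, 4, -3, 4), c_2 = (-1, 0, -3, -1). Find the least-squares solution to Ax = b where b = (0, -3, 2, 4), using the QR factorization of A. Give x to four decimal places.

x = (-0.0192, -0.9073)

c_1 = (4, 4, -3, 4); ‖c_1‖ = 7.5498, so e_1 = (0.5298, 0.5298, -0.3974, 0.5298).
e_1·c_2 = 0.5298·(-1) + 0.5298·0 + (-0.3974)·(-3) + 0.5298·(-1) = 0.1325.
u_2 = c_2 − 0.1325·e_1 = (-1.0702, -0.0702, -2.9474, -1.0702).
‖u_2‖ = 3.3140, so e_2 = (-0.3229, -0.0212, -0.8894, -0.3229).
Qᵀb = (-0.2649, -3.0069).
Back-substitute: x_2 = -3.0069/3.3140 = -0.9073.
x_1 = (-0.2649 − 0.1325·(-0.9073))/7.5498 = -0.0192.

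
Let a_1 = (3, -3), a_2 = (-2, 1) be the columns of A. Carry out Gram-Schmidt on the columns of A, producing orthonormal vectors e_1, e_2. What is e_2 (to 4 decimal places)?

e_1 = a_1/‖a_1‖ = (3, -3)/4.2426 = (0.7071, -0.7071).
r_{12} = e_1·a_2 = -2.1213.
u_2 = a_2 + 2.1213·e_1 = (-0.5000, -0.5000).
‖u_2‖ = 0.7071, so e_2 = (-0.7071, -0.7071).

e_2 = (-0.7071, -0.7071)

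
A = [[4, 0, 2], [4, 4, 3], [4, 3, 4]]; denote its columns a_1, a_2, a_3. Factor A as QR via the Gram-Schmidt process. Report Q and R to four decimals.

Q = [[0.5774, -0.7926, -0.1961], [0.5774, 0.5661, -0.5883], [0.5774, 0.2265, 0.7845]], R = [[6.9282, 4.0415, 5.1962], [0.0000, 2.9439, 1.0190], [0.0000, 0.0000, 0.9806]]

e_1 = a_1/‖a_1‖ = (4, 4, 4)/6.9282 = (0.5774, 0.5774, 0.5774).
r_{12} = e_1·a_2 = 4.0415.
u_2 = a_2 − 4.0415·e_1 = (-2.3333, 1.6667, 0.6667).
‖u_2‖ = 2.9439, so e_2 = (-0.7926, 0.5661, 0.2265).
r_{13} = e_1·a_3 = 5.1962; r_{23} = e_2·a_3 = 1.0190.
u_3 = a_3 − 5.1962·e_1 − 1.0190·e_2 = (-0.1923, -0.5769, 0.7692).
‖u_3‖ = 0.9806, so e_3 = (-0.1961, -0.5883, 0.7845).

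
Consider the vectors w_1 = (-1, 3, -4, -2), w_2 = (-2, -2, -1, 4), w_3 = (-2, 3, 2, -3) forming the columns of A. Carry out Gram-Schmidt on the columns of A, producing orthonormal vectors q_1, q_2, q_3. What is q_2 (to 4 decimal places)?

q_1 = w_1/‖w_1‖ = (-1, 3, -4, -2)/5.4772 = (-0.1826, 0.5477, -0.7303, -0.3651).
r_{12} = q_1·w_2 = -1.4606.
u_2 = w_2 + 1.4606·q_1 = (-2.2667, -1.2000, -2.0667, 3.4667).
‖u_2‖ = 4.7819, so q_2 = (-0.4740, -0.2509, -0.4322, 0.7250).

q_2 = (-0.4740, -0.2509, -0.4322, 0.7250)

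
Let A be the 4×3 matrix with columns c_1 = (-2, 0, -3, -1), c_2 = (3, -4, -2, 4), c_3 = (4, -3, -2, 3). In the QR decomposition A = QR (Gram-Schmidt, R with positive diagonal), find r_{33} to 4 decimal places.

c_1 = (-2, 0, -3, -1); ‖c_1‖ = 3.7417, so q_1 = (-0.5345, 0.0000, -0.8018, -0.2673).
q_1·c_2 = (-0.5345)·3 + 0.0000·(-4) + (-0.8018)·(-2) + (-0.2673)·4 = -1.0690.
u_2 = c_2 + 1.0690·q_1 = (2.4286, -4.0000, -2.8571, 3.7143).
‖u_2‖ = 6.6225, so q_2 = (0.3667, -0.6040, -0.4314, 0.5609).
q_1·c_3 = (-0.5345)·4 + 0.0000·(-3) + (-0.8018)·(-2) + (-0.2673)·3 = -1.3363; q_2·c_3 = 0.3667·4 + (-0.6040)·(-3) + (-0.4314)·(-2) + 0.5609·3 = 5.8243.
u_3 = c_3 + 1.3363·q_1 − 5.8243·q_2 = (1.1498, 0.5179, -0.5586, -0.6238).
r_{33} = ‖u_3‖ = 1.5138.

r_{33} = 1.5138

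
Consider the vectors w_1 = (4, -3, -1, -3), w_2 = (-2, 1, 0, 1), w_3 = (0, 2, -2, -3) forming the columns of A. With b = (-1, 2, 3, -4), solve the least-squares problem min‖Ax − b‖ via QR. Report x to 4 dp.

w_1 = (4, -3, -1, -3); ‖w_1‖ = 5.9161, so q_1 = (0.6761, -0.5071, -0.1690, -0.5071).
q_1·w_2 = 0.6761·(-2) + (-0.5071)·1 + (-0.1690)·0 + (-0.5071)·1 = -2.3664.
u_2 = w_2 + 2.3664·q_1 = (-0.4000, -0.2000, -0.4000, -0.2000).
‖u_2‖ = 0.6325, so q_2 = (-0.6325, -0.3162, -0.6325, -0.3162).
q_1·w_3 = 0.6761·0 + (-0.5071)·2 + (-0.1690)·(-2) + (-0.5071)·(-3) = 0.8452; q_2·w_3 = (-0.6325)·0 + (-0.3162)·2 + (-0.6325)·(-2) + (-0.3162)·(-3) = 1.5811.
u_3 = w_3 − 0.8452·q_1 − 1.5811·q_2 = (0.4286, 2.9286, -0.8571, -2.0714).
‖u_3‖ = 3.7129, so q_3 = (0.1154, 0.7888, -0.2309, -0.5579).
Qᵀb = (-0.1690, -0.6325, 3.0011).
Back-substitute: x_3 = 3.0011/3.7129 = 0.8083.
x_2 = (-0.6325 − 1.5811·0.8083)/0.6325 = -3.0207.
x_1 = (-0.1690 + 2.3664·(-3.0207) − 0.8452·0.8083)/5.9161 = -1.3523.

x = (-1.3523, -3.0207, 0.8083)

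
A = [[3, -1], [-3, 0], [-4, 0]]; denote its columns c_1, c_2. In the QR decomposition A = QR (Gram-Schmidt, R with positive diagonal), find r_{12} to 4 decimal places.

r_{12} = -0.5145

c_1 = (3, -3, -4); ‖c_1‖ = 5.8310, so q_1 = (0.5145, -0.5145, -0.6860).
r_{12} = q_1·c_2 = -0.5145.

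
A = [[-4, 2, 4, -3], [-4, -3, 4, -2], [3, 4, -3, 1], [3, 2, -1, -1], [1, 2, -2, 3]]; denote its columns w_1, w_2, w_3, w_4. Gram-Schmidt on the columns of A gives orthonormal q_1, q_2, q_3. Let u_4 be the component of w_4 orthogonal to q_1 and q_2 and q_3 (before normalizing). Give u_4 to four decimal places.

q_1 = w_1/‖w_1‖ = (-4, -4, 3, 3, 1)/7.1414 = (-0.5601, -0.5601, 0.4201, 0.4201, 0.1400).
r_{12} = q_1·w_2 = 3.3607.
u_2 = w_2 − 3.3607·q_1 = (3.8824, -1.1176, 2.5882, 0.5882, 1.5294).
‖u_2‖ = 5.0701, so q_2 = (0.7657, -0.2204, 0.5105, 0.1160, 0.3017).
r_{13} = q_1·w_3 = -6.4413; r_{23} = q_2·w_3 = -0.0696.
u_3 = w_3 + 6.4413·q_1 + 0.0696·q_2 = (0.4455, 0.3768, -0.2586, 1.7140, -1.0770).
‖u_3‖ = 2.1225, so q_3 = (0.2099, 0.1775, -0.1218, 0.8075, -0.5074).
r_{14} = q_1·w_4 = 3.2206; r_{24} = q_2·w_4 = -0.5569; r_{34} = q_3·w_4 = -3.4364.
u_4 = w_4 − 3.2206·q_1 + 0.5569·q_2 + 3.4364·q_3 = (-0.0484, 0.2912, -0.4873, 0.4866, 0.9732).

u_4 = (-0.0484, 0.2912, -0.4873, 0.4866, 0.9732)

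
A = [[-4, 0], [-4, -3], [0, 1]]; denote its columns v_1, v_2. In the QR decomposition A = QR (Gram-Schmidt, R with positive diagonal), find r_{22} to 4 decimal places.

e_1 = v_1/‖v_1‖ = (-4, -4, 0)/5.6569 = (-0.7071, -0.7071, 0.0000).
r_{12} = e_1·v_2 = 2.1213.
u_2 = v_2 − 2.1213·e_1 = (1.5000, -1.5000, 1.0000).
r_{22} = ‖u_2‖ = 2.3452.

r_{22} = 2.3452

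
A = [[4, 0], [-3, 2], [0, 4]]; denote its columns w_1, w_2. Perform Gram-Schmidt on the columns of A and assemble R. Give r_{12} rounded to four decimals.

r_{12} = -1.2000

w_1 = (4, -3, 0); ‖w_1‖ = 5.0000, so q_1 = (0.8000, -0.6000, 0.0000).
r_{12} = q_1·w_2 = -1.2000.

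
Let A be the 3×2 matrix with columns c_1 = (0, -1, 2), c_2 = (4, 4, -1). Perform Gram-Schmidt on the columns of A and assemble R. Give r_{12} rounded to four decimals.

r_{12} = -2.6833

e_1 = c_1/‖c_1‖ = (0, -1, 2)/2.2361 = (0.0000, -0.4472, 0.8944).
r_{12} = e_1·c_2 = -2.6833.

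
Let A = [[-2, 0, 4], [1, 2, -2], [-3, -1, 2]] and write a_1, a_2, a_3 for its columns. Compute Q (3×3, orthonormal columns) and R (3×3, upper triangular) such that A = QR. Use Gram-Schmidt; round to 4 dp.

Q = [[-0.5345, 0.3984, 0.7454], [0.2673, 0.9163, -0.2981], [-0.8018, 0.0398, -0.5963]], R = [[3.7417, 1.3363, -4.2762], [0.0000, 1.7928, -0.1594], [0.0000, 0.0000, 2.3851]]

a_1 = (-2, 1, -3); ‖a_1‖ = 3.7417, so q_1 = (-0.5345, 0.2673, -0.8018).
q_1·a_2 = (-0.5345)·0 + 0.2673·2 + (-0.8018)·(-1) = 1.3363.
u_2 = a_2 − 1.3363·q_1 = (0.7143, 1.6429, 0.0714).
‖u_2‖ = 1.7928, so q_2 = (0.3984, 0.9163, 0.0398).
q_1·a_3 = (-0.5345)·4 + 0.2673·(-2) + (-0.8018)·2 = -4.2762; q_2·a_3 = 0.3984·4 + 0.9163·(-2) + 0.0398·2 = -0.1594.
u_3 = a_3 + 4.2762·q_1 + 0.1594·q_2 = (1.7778, -0.7111, -1.4222).
‖u_3‖ = 2.3851, so q_3 = (0.7454, -0.2981, -0.5963).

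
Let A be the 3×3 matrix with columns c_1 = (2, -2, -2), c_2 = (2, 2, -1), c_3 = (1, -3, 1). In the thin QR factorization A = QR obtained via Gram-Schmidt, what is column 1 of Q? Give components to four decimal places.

c_1 = (2, -2, -2); ‖c_1‖ = 3.4641, so q_1 = (0.5774, -0.5774, -0.5774).

q_1 = (0.5774, -0.5774, -0.5774)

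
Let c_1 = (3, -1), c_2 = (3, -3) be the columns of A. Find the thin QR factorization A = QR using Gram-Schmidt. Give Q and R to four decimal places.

Q = [[0.9487, -0.3162], [-0.3162, -0.9487]], R = [[3.1623, 3.7947], [0.0000, 1.8974]]

e_1 = c_1/‖c_1‖ = (3, -1)/3.1623 = (0.9487, -0.3162).
r_{12} = e_1·c_2 = 3.7947.
u_2 = c_2 − 3.7947·e_1 = (-0.6000, -1.8000).
‖u_2‖ = 1.8974, so e_2 = (-0.3162, -0.9487).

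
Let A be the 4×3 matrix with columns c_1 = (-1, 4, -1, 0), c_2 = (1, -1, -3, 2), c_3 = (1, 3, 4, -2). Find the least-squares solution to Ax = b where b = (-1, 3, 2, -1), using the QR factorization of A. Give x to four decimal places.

x = (0.4883, -0.5415, 0.1612)

c_1 = (-1, 4, -1, 0); ‖c_1‖ = 4.2426, so e_1 = (-0.2357, 0.9428, -0.2357, 0.0000).
e_1·c_2 = (-0.2357)·1 + 0.9428·(-1) + (-0.2357)·(-3) + 0.0000·2 = -0.4714.
u_2 = c_2 + 0.4714·e_1 = (0.8889, -0.5556, -3.1111, 2.0000).
‖u_2‖ = 3.8442, so e_2 = (0.2312, -0.1445, -0.8093, 0.5203).
e_1·c_3 = (-0.2357)·1 + 0.9428·3 + (-0.2357)·4 + 0.0000·(-2) = 1.6499; e_2·c_3 = 0.2312·1 + (-0.1445)·3 + (-0.8093)·4 + 0.5203·(-2) = -4.4801.
u_3 = c_3 − 1.6499·e_1 + 4.4801·e_2 = (2.4248, 0.7970, 0.7632, 0.3308).
‖u_3‖ = 2.6845, so e_3 = (0.9032, 0.2969, 0.2843, 0.1232).
Qᵀb = (2.5927, -2.8037, 0.4327).
Back-substitute: x_3 = 0.4327/2.6845 = 0.1612.
x_2 = (-2.8037 + 4.4801·0.1612)/3.8442 = -0.5415.
x_1 = (2.5927 + 0.4714·(-0.5415) − 1.6499·0.1612)/4.2426 = 0.4883.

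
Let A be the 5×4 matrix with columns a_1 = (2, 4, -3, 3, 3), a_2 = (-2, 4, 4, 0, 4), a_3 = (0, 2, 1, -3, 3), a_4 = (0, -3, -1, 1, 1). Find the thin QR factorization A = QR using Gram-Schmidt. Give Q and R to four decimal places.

Q = [[0.2917, -0.3589, 0.2761, -0.1102], [0.5835, 0.4258, 0.0554, -0.6773], [-0.4376, 0.6813, -0.2590, -0.0689], [0.4376, -0.1095, -0.8585, 0.2166], [0.4376, 0.4623, 0.3416, 0.6910]], R = [[6.8557, 1.7504, 0.7293, -0.4376], [0.0000, 6.9954, 3.2483, -1.6059], [0.0000, 0.0000, 3.4520, -0.4242], [0.0000, 0.0000, 0.0000, 3.0083]]

a_1 = (2, 4, -3, 3, 3); ‖a_1‖ = 6.8557, so q_1 = (0.2917, 0.5835, -0.4376, 0.4376, 0.4376).
q_1·a_2 = 0.2917·(-2) + 0.5835·4 + (-0.4376)·4 + 0.4376·0 + 0.4376·4 = 1.7504.
u_2 = a_2 − 1.7504·q_1 = (-2.5106, 2.9787, 4.7660, -0.7660, 3.2340).
‖u_2‖ = 6.9954, so q_2 = (-0.3589, 0.4258, 0.6813, -0.1095, 0.4623).
q_1·a_3 = 0.2917·0 + 0.5835·2 + (-0.4376)·1 + 0.4376·(-3) + 0.4376·3 = 0.7293; q_2·a_3 = (-0.3589)·0 + 0.4258·2 + 0.6813·1 + (-0.1095)·(-3) + 0.4623·3 = 3.2483.
u_3 = a_3 − 0.7293·q_1 − 3.2483·q_2 = (0.9530, 0.1913, -0.8939, -2.9635, 1.1791).
‖u_3‖ = 3.4520, so q_3 = (0.2761, 0.0554, -0.2590, -0.8585, 0.3416).
q_1·a_4 = 0.2917·0 + 0.5835·(-3) + (-0.4376)·(-1) + 0.4376·1 + 0.4376·1 = -0.4376; q_2·a_4 = (-0.3589)·0 + 0.4258·(-3) + 0.6813·(-1) + (-0.1095)·1 + 0.4623·1 = -1.6059; q_3·a_4 = 0.2761·0 + 0.0554·(-3) + (-0.2590)·(-1) + (-0.8585)·1 + 0.3416·1 = -0.4242.
u_4 = a_4 + 0.4376·q_1 + 1.6059·q_2 + 0.4242·q_3 = (-0.3316, -2.0374, -0.2072, 0.6515, 2.0788).
‖u_4‖ = 3.0083, so q_4 = (-0.1102, -0.6773, -0.0689, 0.2166, 0.6910).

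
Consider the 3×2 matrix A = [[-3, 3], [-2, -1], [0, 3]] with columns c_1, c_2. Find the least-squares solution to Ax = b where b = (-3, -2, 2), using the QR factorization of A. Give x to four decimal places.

c_1 = (-3, -2, 0); ‖c_1‖ = 3.6056, so q_1 = (-0.8321, -0.5547, 0.0000).
q_1·c_2 = (-0.8321)·3 + (-0.5547)·(-1) + 0.0000·3 = -1.9415.
u_2 = c_2 + 1.9415·q_1 = (1.3846, -2.0769, 3.0000).
‖u_2‖ = 3.9027, so q_2 = (0.3548, -0.5322, 0.7687).
Qᵀb = (3.6056, 1.5374).
Back-substitute: x_2 = 1.5374/3.9027 = 0.3939.
x_1 = (3.6056 + 1.9415·0.3939)/3.6056 = 1.2121.

x = (1.2121, 0.3939)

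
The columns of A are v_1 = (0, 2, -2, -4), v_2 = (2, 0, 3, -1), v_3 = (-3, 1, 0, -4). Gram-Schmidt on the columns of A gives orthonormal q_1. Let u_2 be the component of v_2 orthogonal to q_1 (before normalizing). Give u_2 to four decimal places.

u_2 = (2.0000, 0.1667, 2.8333, -1.3333)

q_1 = v_1/‖v_1‖ = (0, 2, -2, -4)/4.8990 = (0.0000, 0.4082, -0.4082, -0.8165).
r_{12} = q_1·v_2 = -0.4082.
u_2 = v_2 + 0.4082·q_1 = (2.0000, 0.1667, 2.8333, -1.3333).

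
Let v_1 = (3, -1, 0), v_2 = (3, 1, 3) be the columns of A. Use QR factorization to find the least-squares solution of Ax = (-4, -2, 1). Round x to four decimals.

x = (-0.8095, -0.2381)

v_1 = (3, -1, 0); ‖v_1‖ = 3.1623, so q_1 = (0.9487, -0.3162, 0.0000).
q_1·v_2 = 0.9487·3 + (-0.3162)·1 + 0.0000·3 = 2.5298.
u_2 = v_2 − 2.5298·q_1 = (0.6000, 1.8000, 3.0000).
‖u_2‖ = 3.5496, so q_2 = (0.1690, 0.5071, 0.8452).
Qᵀb = (-3.1623, -0.8452).
Back-substitute: x_2 = -0.8452/3.5496 = -0.2381.
x_1 = (-3.1623 − 2.5298·(-0.2381))/3.1623 = -0.8095.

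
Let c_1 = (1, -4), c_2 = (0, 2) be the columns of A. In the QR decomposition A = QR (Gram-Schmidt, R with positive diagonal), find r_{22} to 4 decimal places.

r_{22} = 0.4851

c_1 = (1, -4); ‖c_1‖ = 4.1231, so q_1 = (0.2425, -0.9701).
q_1·c_2 = 0.2425·0 + (-0.9701)·2 = -1.9403.
u_2 = c_2 + 1.9403·q_1 = (0.4706, 0.1176).
r_{22} = ‖u_2‖ = 0.4851.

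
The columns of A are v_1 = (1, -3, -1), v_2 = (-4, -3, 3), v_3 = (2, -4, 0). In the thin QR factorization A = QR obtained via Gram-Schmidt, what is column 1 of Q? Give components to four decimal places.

e_1 = (0.3015, -0.9045, -0.3015)

v_1 = (1, -3, -1); ‖v_1‖ = 3.3166, so e_1 = (0.3015, -0.9045, -0.3015).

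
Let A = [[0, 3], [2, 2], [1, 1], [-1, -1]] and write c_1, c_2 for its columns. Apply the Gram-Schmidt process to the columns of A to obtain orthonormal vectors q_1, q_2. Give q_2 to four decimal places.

c_1 = (0, 2, 1, -1); ‖c_1‖ = 2.4495, so q_1 = (0.0000, 0.8165, 0.4082, -0.4082).
q_1·c_2 = 0.0000·3 + 0.8165·2 + 0.4082·1 + (-0.4082)·(-1) = 2.4495.
u_2 = c_2 − 2.4495·q_1 = (3.0000, 0.0000, 0.0000, 0.0000).
‖u_2‖ = 3.0000, so q_2 = (1.0000, 0.0000, 0.0000, 0.0000).

q_2 = (1.0000, 0.0000, 0.0000, 0.0000)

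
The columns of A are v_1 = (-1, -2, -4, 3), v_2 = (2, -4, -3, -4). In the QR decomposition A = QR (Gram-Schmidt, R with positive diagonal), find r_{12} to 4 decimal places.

e_1 = v_1/‖v_1‖ = (-1, -2, -4, 3)/5.4772 = (-0.1826, -0.3651, -0.7303, 0.5477).
r_{12} = e_1·v_2 = 1.0954.

r_{12} = 1.0954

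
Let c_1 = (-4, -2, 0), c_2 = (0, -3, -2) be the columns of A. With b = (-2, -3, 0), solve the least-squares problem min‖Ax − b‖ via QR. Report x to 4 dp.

x = (0.5714, 0.4286)

c_1 = (-4, -2, 0); ‖c_1‖ = 4.4721, so e_1 = (-0.8944, -0.4472, 0.0000).
e_1·c_2 = (-0.8944)·0 + (-0.4472)·(-3) + 0.0000·(-2) = 1.3416.
u_2 = c_2 − 1.3416·e_1 = (1.2000, -2.4000, -2.0000).
‖u_2‖ = 3.3466, so e_2 = (0.3586, -0.7171, -0.5976).
Qᵀb = (3.1305, 1.4343).
Back-substitute: x_2 = 1.4343/3.3466 = 0.4286.
x_1 = (3.1305 − 1.3416·0.4286)/4.4721 = 0.5714.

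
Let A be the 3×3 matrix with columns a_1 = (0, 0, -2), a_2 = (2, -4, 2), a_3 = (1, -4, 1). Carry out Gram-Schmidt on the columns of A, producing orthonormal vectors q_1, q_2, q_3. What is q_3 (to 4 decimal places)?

a_1 = (0, 0, -2); ‖a_1‖ = 2.0000, so q_1 = (0.0000, 0.0000, -1.0000).
q_1·a_2 = 0.0000·2 + 0.0000·(-4) + (-1.0000)·2 = -2.0000.
u_2 = a_2 + 2.0000·q_1 = (2.0000, -4.0000, 0.0000).
‖u_2‖ = 4.4721, so q_2 = (0.4472, -0.8944, 0.0000).
q_1·a_3 = 0.0000·1 + 0.0000·(-4) + (-1.0000)·1 = -1.0000; q_2·a_3 = 0.4472·1 + (-0.8944)·(-4) + 0.0000·1 = 4.0249.
u_3 = a_3 + 1.0000·q_1 − 4.0249·q_2 = (-0.8000, -0.4000, 0.0000).
‖u_3‖ = 0.8944, so q_3 = (-0.8944, -0.4472, 0.0000).

q_3 = (-0.8944, -0.4472, 0.0000)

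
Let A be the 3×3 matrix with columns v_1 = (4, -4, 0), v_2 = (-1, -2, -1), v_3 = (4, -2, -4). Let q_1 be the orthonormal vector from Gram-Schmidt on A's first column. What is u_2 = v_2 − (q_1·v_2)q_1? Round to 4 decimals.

v_1 = (4, -4, 0); ‖v_1‖ = 5.6569, so q_1 = (0.7071, -0.7071, 0.0000).
q_1·v_2 = 0.7071·(-1) + (-0.7071)·(-2) + 0.0000·(-1) = 0.7071.
u_2 = v_2 − 0.7071·q_1 = (-1.5000, -1.5000, -1.0000).

u_2 = (-1.5000, -1.5000, -1.0000)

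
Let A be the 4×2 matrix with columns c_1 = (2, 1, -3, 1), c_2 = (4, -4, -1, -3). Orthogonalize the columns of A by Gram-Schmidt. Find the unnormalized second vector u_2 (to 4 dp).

u_2 = (3.4667, -4.2667, -0.2000, -3.2667)

c_1 = (2, 1, -3, 1); ‖c_1‖ = 3.8730, so e_1 = (0.5164, 0.2582, -0.7746, 0.2582).
e_1·c_2 = 0.5164·4 + 0.2582·(-4) + (-0.7746)·(-1) + 0.2582·(-3) = 1.0328.
u_2 = c_2 − 1.0328·e_1 = (3.4667, -4.2667, -0.2000, -3.2667).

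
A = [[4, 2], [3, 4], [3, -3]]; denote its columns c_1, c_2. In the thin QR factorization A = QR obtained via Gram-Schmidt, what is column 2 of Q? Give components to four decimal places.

e_2 = (0.1399, 0.6006, -0.7872)

c_1 = (4, 3, 3); ‖c_1‖ = 5.8310, so e_1 = (0.6860, 0.5145, 0.5145).
e_1·c_2 = 0.6860·2 + 0.5145·4 + 0.5145·(-3) = 1.8865.
u_2 = c_2 − 1.8865·e_1 = (0.7059, 3.0294, -3.9706).
‖u_2‖ = 5.0439, so e_2 = (0.1399, 0.6006, -0.7872).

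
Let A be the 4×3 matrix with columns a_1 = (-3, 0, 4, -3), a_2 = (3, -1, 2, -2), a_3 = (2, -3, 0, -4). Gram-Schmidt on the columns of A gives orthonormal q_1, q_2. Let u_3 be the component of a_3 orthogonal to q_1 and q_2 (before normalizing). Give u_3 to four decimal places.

u_3 = (-0.6831, -2.0664, -2.0239, -2.0153)

a_1 = (-3, 0, 4, -3); ‖a_1‖ = 5.8310, so q_1 = (-0.5145, 0.0000, 0.6860, -0.5145).
q_1·a_2 = (-0.5145)·3 + 0.0000·(-1) + 0.6860·2 + (-0.5145)·(-2) = 0.8575.
u_2 = a_2 − 0.8575·q_1 = (3.4412, -1.0000, 1.4118, -1.5588).
‖u_2‖ = 4.1551, so q_2 = (0.8282, -0.2407, 0.3398, -0.3752).
q_1·a_3 = (-0.5145)·2 + 0.0000·(-3) + 0.6860·0 + (-0.5145)·(-4) = 1.0290; q_2·a_3 = 0.8282·2 + (-0.2407)·(-3) + 0.3398·0 + (-0.3752)·(-4) = 3.8790.
u_3 = a_3 − 1.0290·q_1 − 3.8790·q_2 = (-0.6831, -2.0664, -2.0239, -2.0153).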